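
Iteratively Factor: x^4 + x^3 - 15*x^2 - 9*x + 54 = (x - 2)*(x^3 + 3*x^2 - 9*x - 27) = (x - 2)*(x + 3)*(x^2 - 9) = (x - 3)*(x - 2)*(x + 3)*(x + 3)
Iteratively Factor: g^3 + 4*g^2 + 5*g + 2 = (g + 1)*(g^2 + 3*g + 2) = (g + 1)*(g + 2)*(g + 1)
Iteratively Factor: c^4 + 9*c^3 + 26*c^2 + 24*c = (c + 2)*(c^3 + 7*c^2 + 12*c) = c*(c + 2)*(c^2 + 7*c + 12) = c*(c + 2)*(c + 4)*(c + 3)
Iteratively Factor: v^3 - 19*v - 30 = (v + 3)*(v^2 - 3*v - 10) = (v + 2)*(v + 3)*(v - 5)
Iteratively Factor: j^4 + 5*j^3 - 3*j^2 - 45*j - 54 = (j - 3)*(j^3 + 8*j^2 + 21*j + 18) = (j - 3)*(j + 2)*(j^2 + 6*j + 9) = (j - 3)*(j + 2)*(j + 3)*(j + 3)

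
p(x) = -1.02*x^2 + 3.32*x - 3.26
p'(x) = 3.32 - 2.04*x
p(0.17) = -2.73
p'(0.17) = 2.97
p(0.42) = -2.05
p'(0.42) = 2.46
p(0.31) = -2.33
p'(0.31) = 2.69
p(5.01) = -12.23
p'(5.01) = -6.90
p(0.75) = -1.34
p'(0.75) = 1.79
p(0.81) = -1.24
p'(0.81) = 1.67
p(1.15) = -0.79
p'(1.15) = 0.97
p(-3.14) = -23.74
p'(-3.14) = 9.73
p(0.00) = -3.26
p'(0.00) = 3.32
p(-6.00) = -59.90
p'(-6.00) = 15.56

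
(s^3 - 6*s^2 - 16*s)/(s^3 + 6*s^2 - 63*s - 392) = s*(s + 2)/(s^2 + 14*s + 49)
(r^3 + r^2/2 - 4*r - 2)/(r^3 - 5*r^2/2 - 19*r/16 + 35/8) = 8*(2*r^2 + 5*r + 2)/(16*r^2 - 8*r - 35)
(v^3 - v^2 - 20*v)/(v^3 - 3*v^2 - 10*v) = (v + 4)/(v + 2)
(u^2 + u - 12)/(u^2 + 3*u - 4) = (u - 3)/(u - 1)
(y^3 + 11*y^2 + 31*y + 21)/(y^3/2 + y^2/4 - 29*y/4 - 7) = 4*(y^2 + 10*y + 21)/(2*y^2 - y - 28)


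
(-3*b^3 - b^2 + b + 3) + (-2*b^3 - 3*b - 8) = -5*b^3 - b^2 - 2*b - 5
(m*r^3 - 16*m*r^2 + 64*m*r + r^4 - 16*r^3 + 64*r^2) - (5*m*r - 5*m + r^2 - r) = m*r^3 - 16*m*r^2 + 59*m*r + 5*m + r^4 - 16*r^3 + 63*r^2 + r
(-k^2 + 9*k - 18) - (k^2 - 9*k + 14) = -2*k^2 + 18*k - 32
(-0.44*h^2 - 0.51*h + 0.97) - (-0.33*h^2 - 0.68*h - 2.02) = -0.11*h^2 + 0.17*h + 2.99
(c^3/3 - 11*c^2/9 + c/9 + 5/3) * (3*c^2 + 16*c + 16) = c^5 + 5*c^4/3 - 125*c^3/9 - 115*c^2/9 + 256*c/9 + 80/3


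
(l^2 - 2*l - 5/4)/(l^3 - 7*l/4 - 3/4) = (2*l - 5)/(2*l^2 - l - 3)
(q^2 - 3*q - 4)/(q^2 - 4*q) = (q + 1)/q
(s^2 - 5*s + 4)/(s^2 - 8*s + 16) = (s - 1)/(s - 4)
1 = 1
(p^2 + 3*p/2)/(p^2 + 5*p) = (p + 3/2)/(p + 5)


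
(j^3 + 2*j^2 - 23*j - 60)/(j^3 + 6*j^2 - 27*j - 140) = (j + 3)/(j + 7)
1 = 1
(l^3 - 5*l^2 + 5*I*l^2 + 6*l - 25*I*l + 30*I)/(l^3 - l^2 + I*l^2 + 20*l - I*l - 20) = (l^2 - 5*l + 6)/(l^2 - l*(1 + 4*I) + 4*I)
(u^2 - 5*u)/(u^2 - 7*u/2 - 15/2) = 2*u/(2*u + 3)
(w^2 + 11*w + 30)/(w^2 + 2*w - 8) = (w^2 + 11*w + 30)/(w^2 + 2*w - 8)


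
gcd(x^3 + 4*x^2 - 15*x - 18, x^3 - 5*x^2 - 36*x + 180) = x + 6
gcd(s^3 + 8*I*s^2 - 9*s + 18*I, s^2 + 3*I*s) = s + 3*I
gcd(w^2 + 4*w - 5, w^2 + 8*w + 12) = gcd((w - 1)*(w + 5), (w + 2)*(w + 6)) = 1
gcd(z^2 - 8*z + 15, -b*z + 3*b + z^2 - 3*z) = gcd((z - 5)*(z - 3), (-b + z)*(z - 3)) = z - 3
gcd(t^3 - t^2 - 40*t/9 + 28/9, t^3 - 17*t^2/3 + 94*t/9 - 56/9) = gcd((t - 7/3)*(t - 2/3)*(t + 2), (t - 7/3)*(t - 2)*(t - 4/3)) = t - 7/3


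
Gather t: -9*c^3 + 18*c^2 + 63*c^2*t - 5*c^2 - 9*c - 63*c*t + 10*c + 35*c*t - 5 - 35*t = -9*c^3 + 13*c^2 + c + t*(63*c^2 - 28*c - 35) - 5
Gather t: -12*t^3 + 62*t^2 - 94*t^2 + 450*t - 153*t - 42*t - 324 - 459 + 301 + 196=-12*t^3 - 32*t^2 + 255*t - 286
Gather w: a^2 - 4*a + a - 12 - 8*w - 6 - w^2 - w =a^2 - 3*a - w^2 - 9*w - 18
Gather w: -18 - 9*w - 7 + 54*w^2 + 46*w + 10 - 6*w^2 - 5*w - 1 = 48*w^2 + 32*w - 16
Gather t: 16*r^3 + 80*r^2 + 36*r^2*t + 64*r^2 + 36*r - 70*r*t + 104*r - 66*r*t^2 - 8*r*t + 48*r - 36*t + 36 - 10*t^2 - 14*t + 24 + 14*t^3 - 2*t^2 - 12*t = 16*r^3 + 144*r^2 + 188*r + 14*t^3 + t^2*(-66*r - 12) + t*(36*r^2 - 78*r - 62) + 60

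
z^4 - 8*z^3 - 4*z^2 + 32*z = z*(z - 8)*(z - 2)*(z + 2)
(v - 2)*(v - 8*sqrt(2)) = v^2 - 8*sqrt(2)*v - 2*v + 16*sqrt(2)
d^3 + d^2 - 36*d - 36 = (d - 6)*(d + 1)*(d + 6)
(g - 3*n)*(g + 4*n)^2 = g^3 + 5*g^2*n - 8*g*n^2 - 48*n^3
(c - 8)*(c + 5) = c^2 - 3*c - 40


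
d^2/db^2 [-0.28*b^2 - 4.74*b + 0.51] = -0.560000000000000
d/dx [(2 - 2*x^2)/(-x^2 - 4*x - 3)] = 8/(x^2 + 6*x + 9)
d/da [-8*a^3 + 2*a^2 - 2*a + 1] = -24*a^2 + 4*a - 2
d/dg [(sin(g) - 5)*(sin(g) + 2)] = (2*sin(g) - 3)*cos(g)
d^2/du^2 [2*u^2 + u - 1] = 4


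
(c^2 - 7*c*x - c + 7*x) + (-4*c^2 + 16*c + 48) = -3*c^2 - 7*c*x + 15*c + 7*x + 48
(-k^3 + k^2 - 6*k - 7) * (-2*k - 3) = 2*k^4 + k^3 + 9*k^2 + 32*k + 21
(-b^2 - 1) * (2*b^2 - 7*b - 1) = -2*b^4 + 7*b^3 - b^2 + 7*b + 1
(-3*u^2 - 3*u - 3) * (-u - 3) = 3*u^3 + 12*u^2 + 12*u + 9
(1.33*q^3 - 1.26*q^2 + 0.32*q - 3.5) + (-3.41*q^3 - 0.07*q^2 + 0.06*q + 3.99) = -2.08*q^3 - 1.33*q^2 + 0.38*q + 0.49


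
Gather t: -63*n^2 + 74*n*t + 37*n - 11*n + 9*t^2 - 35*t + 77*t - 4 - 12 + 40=-63*n^2 + 26*n + 9*t^2 + t*(74*n + 42) + 24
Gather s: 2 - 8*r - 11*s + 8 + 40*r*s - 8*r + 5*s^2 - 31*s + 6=-16*r + 5*s^2 + s*(40*r - 42) + 16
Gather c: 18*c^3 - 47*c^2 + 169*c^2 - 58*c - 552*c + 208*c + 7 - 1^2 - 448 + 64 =18*c^3 + 122*c^2 - 402*c - 378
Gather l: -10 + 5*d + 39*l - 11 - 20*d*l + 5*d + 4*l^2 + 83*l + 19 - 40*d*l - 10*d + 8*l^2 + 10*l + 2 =12*l^2 + l*(132 - 60*d)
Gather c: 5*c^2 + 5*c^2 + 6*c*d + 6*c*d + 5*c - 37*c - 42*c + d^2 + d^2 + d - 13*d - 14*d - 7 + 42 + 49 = 10*c^2 + c*(12*d - 74) + 2*d^2 - 26*d + 84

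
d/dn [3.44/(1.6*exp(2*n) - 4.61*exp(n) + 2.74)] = (15.8584 - 11.008*exp(n))*exp(n)/(1.6*exp(2*n) - 4.61*exp(n) + 2.74)^2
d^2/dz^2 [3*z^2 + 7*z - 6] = 6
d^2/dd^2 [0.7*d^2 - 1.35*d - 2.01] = 1.40000000000000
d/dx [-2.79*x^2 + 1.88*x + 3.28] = 1.88 - 5.58*x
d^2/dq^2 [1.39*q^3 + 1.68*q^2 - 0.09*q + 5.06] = 8.34*q + 3.36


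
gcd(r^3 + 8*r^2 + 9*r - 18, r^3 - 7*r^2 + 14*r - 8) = r - 1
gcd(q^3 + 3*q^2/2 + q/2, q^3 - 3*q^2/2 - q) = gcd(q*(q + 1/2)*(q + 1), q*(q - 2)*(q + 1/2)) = q^2 + q/2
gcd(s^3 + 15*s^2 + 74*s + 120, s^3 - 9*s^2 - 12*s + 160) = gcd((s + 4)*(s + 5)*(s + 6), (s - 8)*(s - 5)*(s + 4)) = s + 4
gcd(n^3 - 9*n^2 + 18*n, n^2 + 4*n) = n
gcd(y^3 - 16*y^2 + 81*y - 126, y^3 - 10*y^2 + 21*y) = y^2 - 10*y + 21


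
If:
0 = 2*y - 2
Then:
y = 1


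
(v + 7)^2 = v^2 + 14*v + 49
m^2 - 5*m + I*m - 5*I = (m - 5)*(m + I)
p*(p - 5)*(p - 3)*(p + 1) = p^4 - 7*p^3 + 7*p^2 + 15*p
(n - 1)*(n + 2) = n^2 + n - 2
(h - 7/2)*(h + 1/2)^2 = h^3 - 5*h^2/2 - 13*h/4 - 7/8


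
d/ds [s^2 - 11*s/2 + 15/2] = 2*s - 11/2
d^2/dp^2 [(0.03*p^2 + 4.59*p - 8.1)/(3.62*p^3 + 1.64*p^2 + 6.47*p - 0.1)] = (0.786263999999999*p^6 + 360.895176*p^5 - 1114.46406*p^4 - 960.211812*p^3 - 1249.02612*p^2 - 528.76152*p - 674.86332)/(47.437928*p^9 + 64.473648*p^8 + 283.56546*p^7 + 230.9462*p^6 + 503.25243*p^5 + 191.095908*p^4 + 264.582143*p^3 - 12.50907*p^2 + 0.1941*p - 0.001)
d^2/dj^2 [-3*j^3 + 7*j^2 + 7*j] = 14 - 18*j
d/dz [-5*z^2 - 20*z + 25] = -10*z - 20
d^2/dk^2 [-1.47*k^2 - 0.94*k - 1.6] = -2.94000000000000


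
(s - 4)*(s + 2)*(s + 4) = s^3 + 2*s^2 - 16*s - 32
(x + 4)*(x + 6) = x^2 + 10*x + 24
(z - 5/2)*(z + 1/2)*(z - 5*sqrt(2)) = z^3 - 5*sqrt(2)*z^2 - 2*z^2 - 5*z/4 + 10*sqrt(2)*z + 25*sqrt(2)/4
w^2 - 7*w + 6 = (w - 6)*(w - 1)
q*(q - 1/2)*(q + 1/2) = q^3 - q/4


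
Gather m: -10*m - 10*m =-20*m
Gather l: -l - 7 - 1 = -l - 8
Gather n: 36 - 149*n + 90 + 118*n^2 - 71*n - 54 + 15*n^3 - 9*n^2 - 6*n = 15*n^3 + 109*n^2 - 226*n + 72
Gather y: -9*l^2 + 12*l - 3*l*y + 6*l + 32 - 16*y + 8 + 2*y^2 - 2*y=-9*l^2 + 18*l + 2*y^2 + y*(-3*l - 18) + 40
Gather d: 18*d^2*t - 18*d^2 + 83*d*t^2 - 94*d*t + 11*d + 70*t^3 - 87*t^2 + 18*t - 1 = d^2*(18*t - 18) + d*(83*t^2 - 94*t + 11) + 70*t^3 - 87*t^2 + 18*t - 1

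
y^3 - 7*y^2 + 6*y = y*(y - 6)*(y - 1)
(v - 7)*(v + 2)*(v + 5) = v^3 - 39*v - 70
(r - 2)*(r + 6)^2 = r^3 + 10*r^2 + 12*r - 72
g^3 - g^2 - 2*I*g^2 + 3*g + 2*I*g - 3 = (g - 1)*(g - 3*I)*(g + I)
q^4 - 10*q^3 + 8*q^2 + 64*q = q*(q - 8)*(q - 4)*(q + 2)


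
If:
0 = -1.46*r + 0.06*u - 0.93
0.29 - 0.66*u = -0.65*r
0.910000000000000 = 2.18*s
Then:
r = -0.65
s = 0.42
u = -0.20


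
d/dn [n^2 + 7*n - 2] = 2*n + 7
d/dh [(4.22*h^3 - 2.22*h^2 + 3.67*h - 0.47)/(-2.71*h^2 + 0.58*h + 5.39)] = (-11.4362*h^4 + 4.8952*h^3 + 76.8955*h^2 - 26.479*h + 20.0539)/(7.3441*h^4 - 3.1436*h^3 - 28.8774*h^2 + 6.2524*h + 29.0521)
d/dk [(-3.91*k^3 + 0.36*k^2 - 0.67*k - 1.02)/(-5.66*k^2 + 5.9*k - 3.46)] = (22.1306*k^4 - 46.138*k^3 + 38.9176*k^2 - 14.0376*k + 8.3362)/(32.0356*k^4 - 66.788*k^3 + 73.9772*k^2 - 40.828*k + 11.9716)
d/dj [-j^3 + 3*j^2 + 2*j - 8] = -3*j^2 + 6*j + 2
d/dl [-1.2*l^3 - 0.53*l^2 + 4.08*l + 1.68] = -3.6*l^2 - 1.06*l + 4.08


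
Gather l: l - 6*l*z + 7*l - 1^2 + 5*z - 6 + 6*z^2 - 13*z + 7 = l*(8 - 6*z) + 6*z^2 - 8*z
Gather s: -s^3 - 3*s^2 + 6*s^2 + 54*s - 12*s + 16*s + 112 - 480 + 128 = -s^3 + 3*s^2 + 58*s - 240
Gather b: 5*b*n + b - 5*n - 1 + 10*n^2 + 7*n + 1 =b*(5*n + 1) + 10*n^2 + 2*n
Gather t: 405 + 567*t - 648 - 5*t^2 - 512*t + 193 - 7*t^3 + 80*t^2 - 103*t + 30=-7*t^3 + 75*t^2 - 48*t - 20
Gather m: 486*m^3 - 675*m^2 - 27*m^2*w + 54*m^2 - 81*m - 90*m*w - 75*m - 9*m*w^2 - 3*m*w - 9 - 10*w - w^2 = 486*m^3 + m^2*(-27*w - 621) + m*(-9*w^2 - 93*w - 156) - w^2 - 10*w - 9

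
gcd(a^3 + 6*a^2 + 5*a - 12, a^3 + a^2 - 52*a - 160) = a + 4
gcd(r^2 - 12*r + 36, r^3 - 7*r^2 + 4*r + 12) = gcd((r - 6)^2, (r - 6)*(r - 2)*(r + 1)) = r - 6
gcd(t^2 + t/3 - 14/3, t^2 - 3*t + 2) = t - 2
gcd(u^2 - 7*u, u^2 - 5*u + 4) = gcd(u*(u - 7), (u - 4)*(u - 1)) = 1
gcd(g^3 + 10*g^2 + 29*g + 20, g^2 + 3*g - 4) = g + 4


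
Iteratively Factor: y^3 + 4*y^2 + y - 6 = (y + 2)*(y^2 + 2*y - 3) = (y - 1)*(y + 2)*(y + 3)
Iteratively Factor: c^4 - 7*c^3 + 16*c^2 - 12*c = (c - 3)*(c^3 - 4*c^2 + 4*c) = c*(c - 3)*(c^2 - 4*c + 4) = c*(c - 3)*(c - 2)*(c - 2)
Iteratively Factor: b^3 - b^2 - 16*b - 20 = (b + 2)*(b^2 - 3*b - 10) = (b + 2)^2*(b - 5)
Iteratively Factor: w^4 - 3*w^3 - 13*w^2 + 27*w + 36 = (w - 4)*(w^3 + w^2 - 9*w - 9) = (w - 4)*(w + 1)*(w^2 - 9) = (w - 4)*(w + 1)*(w + 3)*(w - 3)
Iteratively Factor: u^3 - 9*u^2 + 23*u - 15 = (u - 3)*(u^2 - 6*u + 5) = (u - 3)*(u - 1)*(u - 5)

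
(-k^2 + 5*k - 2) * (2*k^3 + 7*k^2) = -2*k^5 + 3*k^4 + 31*k^3 - 14*k^2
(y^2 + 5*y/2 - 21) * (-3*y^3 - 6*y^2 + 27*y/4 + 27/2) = -3*y^5 - 27*y^4/2 + 219*y^3/4 + 1251*y^2/8 - 108*y - 567/2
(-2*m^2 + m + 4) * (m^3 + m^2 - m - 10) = -2*m^5 - m^4 + 7*m^3 + 23*m^2 - 14*m - 40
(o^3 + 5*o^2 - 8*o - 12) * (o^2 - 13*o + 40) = o^5 - 8*o^4 - 33*o^3 + 292*o^2 - 164*o - 480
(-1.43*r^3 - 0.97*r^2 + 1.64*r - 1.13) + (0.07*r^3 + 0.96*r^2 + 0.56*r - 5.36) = -1.36*r^3 - 0.01*r^2 + 2.2*r - 6.49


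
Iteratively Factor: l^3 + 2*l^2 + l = (l + 1)*(l^2 + l) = l*(l + 1)*(l + 1)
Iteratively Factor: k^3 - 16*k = (k)*(k^2 - 16) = k*(k + 4)*(k - 4)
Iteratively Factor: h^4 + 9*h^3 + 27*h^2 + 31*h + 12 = (h + 1)*(h^3 + 8*h^2 + 19*h + 12) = (h + 1)*(h + 4)*(h^2 + 4*h + 3) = (h + 1)^2*(h + 4)*(h + 3)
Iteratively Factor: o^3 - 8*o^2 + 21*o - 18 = (o - 3)*(o^2 - 5*o + 6) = (o - 3)*(o - 2)*(o - 3)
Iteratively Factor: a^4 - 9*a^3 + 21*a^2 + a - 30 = (a + 1)*(a^3 - 10*a^2 + 31*a - 30) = (a - 3)*(a + 1)*(a^2 - 7*a + 10) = (a - 3)*(a - 2)*(a + 1)*(a - 5)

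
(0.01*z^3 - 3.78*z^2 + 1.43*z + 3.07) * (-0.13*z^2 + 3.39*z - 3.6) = -0.0013*z^5 + 0.5253*z^4 - 13.0361*z^3 + 18.0566*z^2 + 5.2593*z - 11.052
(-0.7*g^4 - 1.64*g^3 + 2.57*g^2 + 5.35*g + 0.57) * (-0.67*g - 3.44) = 0.469*g^5 + 3.5068*g^4 + 3.9197*g^3 - 12.4253*g^2 - 18.7859*g - 1.9608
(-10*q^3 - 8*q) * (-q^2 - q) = 10*q^5 + 10*q^4 + 8*q^3 + 8*q^2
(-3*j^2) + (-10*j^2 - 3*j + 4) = -13*j^2 - 3*j + 4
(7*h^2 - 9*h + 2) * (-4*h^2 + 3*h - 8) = -28*h^4 + 57*h^3 - 91*h^2 + 78*h - 16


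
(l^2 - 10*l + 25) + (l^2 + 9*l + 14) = 2*l^2 - l + 39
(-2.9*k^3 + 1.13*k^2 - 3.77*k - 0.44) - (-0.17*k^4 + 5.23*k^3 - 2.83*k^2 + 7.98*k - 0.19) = 0.17*k^4 - 8.13*k^3 + 3.96*k^2 - 11.75*k - 0.25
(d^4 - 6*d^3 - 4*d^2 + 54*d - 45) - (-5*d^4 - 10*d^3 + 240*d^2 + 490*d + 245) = 6*d^4 + 4*d^3 - 244*d^2 - 436*d - 290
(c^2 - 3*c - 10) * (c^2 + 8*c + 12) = c^4 + 5*c^3 - 22*c^2 - 116*c - 120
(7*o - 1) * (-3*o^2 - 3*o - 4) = -21*o^3 - 18*o^2 - 25*o + 4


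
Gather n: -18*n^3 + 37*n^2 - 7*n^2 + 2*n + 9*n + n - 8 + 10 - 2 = -18*n^3 + 30*n^2 + 12*n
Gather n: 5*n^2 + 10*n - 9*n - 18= 5*n^2 + n - 18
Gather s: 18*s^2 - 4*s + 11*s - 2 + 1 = 18*s^2 + 7*s - 1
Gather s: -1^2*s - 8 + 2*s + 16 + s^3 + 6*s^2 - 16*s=s^3 + 6*s^2 - 15*s + 8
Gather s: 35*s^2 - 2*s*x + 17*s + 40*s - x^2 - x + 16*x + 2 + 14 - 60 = 35*s^2 + s*(57 - 2*x) - x^2 + 15*x - 44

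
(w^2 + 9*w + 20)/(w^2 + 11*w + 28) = (w + 5)/(w + 7)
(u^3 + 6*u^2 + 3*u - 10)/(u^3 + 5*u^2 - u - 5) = (u + 2)/(u + 1)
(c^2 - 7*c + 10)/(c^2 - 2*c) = (c - 5)/c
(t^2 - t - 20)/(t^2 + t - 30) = (t + 4)/(t + 6)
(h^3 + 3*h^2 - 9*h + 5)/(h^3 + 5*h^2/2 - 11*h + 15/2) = 2*(h - 1)/(2*h - 3)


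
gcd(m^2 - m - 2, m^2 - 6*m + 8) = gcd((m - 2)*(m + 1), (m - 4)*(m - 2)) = m - 2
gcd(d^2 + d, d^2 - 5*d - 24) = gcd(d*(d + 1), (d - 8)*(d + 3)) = 1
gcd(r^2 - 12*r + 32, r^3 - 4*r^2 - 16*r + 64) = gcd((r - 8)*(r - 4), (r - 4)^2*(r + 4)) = r - 4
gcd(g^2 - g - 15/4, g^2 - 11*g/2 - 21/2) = g + 3/2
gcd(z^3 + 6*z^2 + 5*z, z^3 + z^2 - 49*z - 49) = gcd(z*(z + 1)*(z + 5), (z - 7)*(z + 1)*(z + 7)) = z + 1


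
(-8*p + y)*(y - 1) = -8*p*y + 8*p + y^2 - y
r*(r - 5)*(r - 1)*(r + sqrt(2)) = r^4 - 6*r^3 + sqrt(2)*r^3 - 6*sqrt(2)*r^2 + 5*r^2 + 5*sqrt(2)*r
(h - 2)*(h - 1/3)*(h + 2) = h^3 - h^2/3 - 4*h + 4/3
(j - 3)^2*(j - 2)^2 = j^4 - 10*j^3 + 37*j^2 - 60*j + 36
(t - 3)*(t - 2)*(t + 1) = t^3 - 4*t^2 + t + 6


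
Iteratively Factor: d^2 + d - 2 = (d - 1)*(d + 2)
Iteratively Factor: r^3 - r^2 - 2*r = (r + 1)*(r^2 - 2*r) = (r - 2)*(r + 1)*(r)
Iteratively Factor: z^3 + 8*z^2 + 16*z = (z)*(z^2 + 8*z + 16) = z*(z + 4)*(z + 4)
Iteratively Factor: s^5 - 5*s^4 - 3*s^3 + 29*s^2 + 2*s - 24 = (s - 4)*(s^4 - s^3 - 7*s^2 + s + 6) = (s - 4)*(s + 1)*(s^3 - 2*s^2 - 5*s + 6) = (s - 4)*(s - 3)*(s + 1)*(s^2 + s - 2) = (s - 4)*(s - 3)*(s - 1)*(s + 1)*(s + 2)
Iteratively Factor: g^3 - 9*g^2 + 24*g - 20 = (g - 5)*(g^2 - 4*g + 4) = (g - 5)*(g - 2)*(g - 2)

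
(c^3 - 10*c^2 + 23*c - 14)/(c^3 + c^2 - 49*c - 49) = (c^2 - 3*c + 2)/(c^2 + 8*c + 7)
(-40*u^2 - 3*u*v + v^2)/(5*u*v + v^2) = (-8*u + v)/v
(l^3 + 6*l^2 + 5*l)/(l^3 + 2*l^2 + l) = (l + 5)/(l + 1)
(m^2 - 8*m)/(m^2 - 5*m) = (m - 8)/(m - 5)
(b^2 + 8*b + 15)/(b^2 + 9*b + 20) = (b + 3)/(b + 4)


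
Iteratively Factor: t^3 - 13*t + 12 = (t - 3)*(t^2 + 3*t - 4) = (t - 3)*(t + 4)*(t - 1)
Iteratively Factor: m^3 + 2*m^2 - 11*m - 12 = (m + 1)*(m^2 + m - 12) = (m - 3)*(m + 1)*(m + 4)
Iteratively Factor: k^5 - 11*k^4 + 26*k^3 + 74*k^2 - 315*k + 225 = (k - 5)*(k^4 - 6*k^3 - 4*k^2 + 54*k - 45) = (k - 5)*(k + 3)*(k^3 - 9*k^2 + 23*k - 15) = (k - 5)*(k - 3)*(k + 3)*(k^2 - 6*k + 5) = (k - 5)^2*(k - 3)*(k + 3)*(k - 1)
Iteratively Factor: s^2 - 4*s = (s)*(s - 4)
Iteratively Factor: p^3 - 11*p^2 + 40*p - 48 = (p - 3)*(p^2 - 8*p + 16) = (p - 4)*(p - 3)*(p - 4)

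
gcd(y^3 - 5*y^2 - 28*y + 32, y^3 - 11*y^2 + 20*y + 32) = y - 8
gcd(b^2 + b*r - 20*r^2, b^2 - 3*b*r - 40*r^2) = b + 5*r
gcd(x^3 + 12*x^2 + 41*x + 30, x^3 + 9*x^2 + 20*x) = x + 5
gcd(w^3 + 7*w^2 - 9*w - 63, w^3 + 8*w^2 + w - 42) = w^2 + 10*w + 21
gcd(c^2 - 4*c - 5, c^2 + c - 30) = c - 5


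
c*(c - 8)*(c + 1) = c^3 - 7*c^2 - 8*c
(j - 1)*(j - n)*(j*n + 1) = j^3*n - j^2*n^2 - j^2*n + j^2 + j*n^2 - j*n - j + n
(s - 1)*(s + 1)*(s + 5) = s^3 + 5*s^2 - s - 5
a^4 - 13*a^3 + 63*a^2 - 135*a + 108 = (a - 4)*(a - 3)^3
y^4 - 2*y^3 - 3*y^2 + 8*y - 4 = (y - 2)*(y - 1)^2*(y + 2)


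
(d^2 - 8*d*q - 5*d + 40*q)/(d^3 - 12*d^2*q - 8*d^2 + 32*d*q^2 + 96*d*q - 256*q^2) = (5 - d)/(-d^2 + 4*d*q + 8*d - 32*q)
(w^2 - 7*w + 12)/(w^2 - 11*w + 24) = (w - 4)/(w - 8)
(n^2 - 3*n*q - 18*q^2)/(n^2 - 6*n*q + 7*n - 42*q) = (n + 3*q)/(n + 7)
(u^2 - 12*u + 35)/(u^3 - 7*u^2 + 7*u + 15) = (u - 7)/(u^2 - 2*u - 3)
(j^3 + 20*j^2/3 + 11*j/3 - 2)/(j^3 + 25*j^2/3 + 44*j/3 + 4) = (3*j^2 + 2*j - 1)/(3*j^2 + 7*j + 2)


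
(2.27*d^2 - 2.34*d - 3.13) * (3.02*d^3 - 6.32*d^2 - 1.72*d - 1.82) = 6.8554*d^5 - 21.4132*d^4 + 1.4318*d^3 + 19.675*d^2 + 9.6424*d + 5.6966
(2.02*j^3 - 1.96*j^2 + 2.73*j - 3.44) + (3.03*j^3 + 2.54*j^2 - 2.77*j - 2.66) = 5.05*j^3 + 0.58*j^2 - 0.04*j - 6.1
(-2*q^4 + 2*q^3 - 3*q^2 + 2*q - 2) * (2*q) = -4*q^5 + 4*q^4 - 6*q^3 + 4*q^2 - 4*q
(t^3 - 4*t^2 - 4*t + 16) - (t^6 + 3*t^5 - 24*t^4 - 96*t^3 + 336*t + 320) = -t^6 - 3*t^5 + 24*t^4 + 97*t^3 - 4*t^2 - 340*t - 304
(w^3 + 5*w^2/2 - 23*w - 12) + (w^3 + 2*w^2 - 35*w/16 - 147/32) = 2*w^3 + 9*w^2/2 - 403*w/16 - 531/32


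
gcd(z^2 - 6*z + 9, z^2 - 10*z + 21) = z - 3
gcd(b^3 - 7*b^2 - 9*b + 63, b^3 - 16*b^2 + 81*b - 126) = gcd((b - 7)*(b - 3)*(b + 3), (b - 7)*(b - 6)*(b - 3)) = b^2 - 10*b + 21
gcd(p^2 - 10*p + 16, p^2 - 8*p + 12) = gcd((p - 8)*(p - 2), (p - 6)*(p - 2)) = p - 2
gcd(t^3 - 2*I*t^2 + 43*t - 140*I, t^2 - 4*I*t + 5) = t - 5*I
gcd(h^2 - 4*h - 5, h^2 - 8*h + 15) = h - 5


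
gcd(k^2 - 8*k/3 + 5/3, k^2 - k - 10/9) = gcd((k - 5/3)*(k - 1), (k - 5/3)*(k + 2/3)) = k - 5/3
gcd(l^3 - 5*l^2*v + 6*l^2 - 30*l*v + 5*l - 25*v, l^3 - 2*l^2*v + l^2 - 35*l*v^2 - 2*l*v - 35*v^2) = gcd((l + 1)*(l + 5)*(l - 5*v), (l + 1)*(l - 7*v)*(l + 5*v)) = l + 1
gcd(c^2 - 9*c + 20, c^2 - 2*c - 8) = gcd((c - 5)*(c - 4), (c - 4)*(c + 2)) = c - 4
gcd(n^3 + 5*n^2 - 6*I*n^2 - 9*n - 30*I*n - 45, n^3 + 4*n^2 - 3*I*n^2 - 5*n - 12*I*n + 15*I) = n^2 + n*(5 - 3*I) - 15*I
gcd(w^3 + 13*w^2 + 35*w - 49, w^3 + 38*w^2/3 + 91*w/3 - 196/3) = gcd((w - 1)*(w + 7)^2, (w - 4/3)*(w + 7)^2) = w^2 + 14*w + 49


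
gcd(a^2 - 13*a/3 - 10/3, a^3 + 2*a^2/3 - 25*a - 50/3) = a^2 - 13*a/3 - 10/3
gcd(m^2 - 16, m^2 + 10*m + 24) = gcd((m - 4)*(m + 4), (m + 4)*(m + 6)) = m + 4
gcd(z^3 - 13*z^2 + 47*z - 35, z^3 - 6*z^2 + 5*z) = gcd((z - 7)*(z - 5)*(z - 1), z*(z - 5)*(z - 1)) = z^2 - 6*z + 5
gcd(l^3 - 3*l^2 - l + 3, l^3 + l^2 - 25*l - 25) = l + 1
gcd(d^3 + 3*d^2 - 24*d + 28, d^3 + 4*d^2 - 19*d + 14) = d^2 + 5*d - 14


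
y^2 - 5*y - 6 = (y - 6)*(y + 1)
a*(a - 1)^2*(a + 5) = a^4 + 3*a^3 - 9*a^2 + 5*a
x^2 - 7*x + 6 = (x - 6)*(x - 1)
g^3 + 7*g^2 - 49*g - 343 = (g - 7)*(g + 7)^2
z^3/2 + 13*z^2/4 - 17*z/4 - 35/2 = (z/2 + 1)*(z - 5/2)*(z + 7)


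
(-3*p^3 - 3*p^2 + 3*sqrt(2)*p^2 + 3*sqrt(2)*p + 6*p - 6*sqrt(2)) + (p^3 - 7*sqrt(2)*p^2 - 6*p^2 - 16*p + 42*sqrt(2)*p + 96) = -2*p^3 - 9*p^2 - 4*sqrt(2)*p^2 - 10*p + 45*sqrt(2)*p - 6*sqrt(2) + 96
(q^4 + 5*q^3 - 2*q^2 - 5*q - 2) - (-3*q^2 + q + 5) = q^4 + 5*q^3 + q^2 - 6*q - 7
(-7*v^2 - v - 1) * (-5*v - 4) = 35*v^3 + 33*v^2 + 9*v + 4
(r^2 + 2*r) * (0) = 0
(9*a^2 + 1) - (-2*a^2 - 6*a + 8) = 11*a^2 + 6*a - 7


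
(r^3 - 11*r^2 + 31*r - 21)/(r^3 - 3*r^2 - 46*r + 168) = (r^3 - 11*r^2 + 31*r - 21)/(r^3 - 3*r^2 - 46*r + 168)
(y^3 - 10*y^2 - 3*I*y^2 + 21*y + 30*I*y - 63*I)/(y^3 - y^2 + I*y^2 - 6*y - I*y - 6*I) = (y^2 - y*(7 + 3*I) + 21*I)/(y^2 + y*(2 + I) + 2*I)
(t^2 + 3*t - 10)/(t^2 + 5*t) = (t - 2)/t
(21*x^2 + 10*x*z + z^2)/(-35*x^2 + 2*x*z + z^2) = (-3*x - z)/(5*x - z)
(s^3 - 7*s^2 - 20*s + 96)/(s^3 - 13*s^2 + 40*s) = (s^2 + s - 12)/(s*(s - 5))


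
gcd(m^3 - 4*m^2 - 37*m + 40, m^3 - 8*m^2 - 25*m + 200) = m^2 - 3*m - 40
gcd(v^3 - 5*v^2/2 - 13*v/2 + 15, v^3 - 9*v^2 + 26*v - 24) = v^2 - 5*v + 6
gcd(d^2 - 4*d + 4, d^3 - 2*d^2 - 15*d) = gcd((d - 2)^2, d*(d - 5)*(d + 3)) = 1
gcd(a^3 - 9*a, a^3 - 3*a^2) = a^2 - 3*a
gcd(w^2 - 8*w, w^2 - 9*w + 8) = w - 8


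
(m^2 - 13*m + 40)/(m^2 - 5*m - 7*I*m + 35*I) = (m - 8)/(m - 7*I)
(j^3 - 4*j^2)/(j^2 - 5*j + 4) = j^2/(j - 1)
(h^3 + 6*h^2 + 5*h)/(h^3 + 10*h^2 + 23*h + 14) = h*(h + 5)/(h^2 + 9*h + 14)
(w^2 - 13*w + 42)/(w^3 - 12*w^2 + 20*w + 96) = (w - 7)/(w^2 - 6*w - 16)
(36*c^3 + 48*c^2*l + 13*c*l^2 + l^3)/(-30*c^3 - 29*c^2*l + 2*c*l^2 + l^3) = (-6*c - l)/(5*c - l)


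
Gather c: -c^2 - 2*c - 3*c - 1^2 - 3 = -c^2 - 5*c - 4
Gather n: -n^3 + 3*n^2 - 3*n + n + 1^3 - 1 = -n^3 + 3*n^2 - 2*n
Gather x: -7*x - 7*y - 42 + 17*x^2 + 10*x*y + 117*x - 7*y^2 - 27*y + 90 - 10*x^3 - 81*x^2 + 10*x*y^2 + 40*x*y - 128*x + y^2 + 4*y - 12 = -10*x^3 - 64*x^2 + x*(10*y^2 + 50*y - 18) - 6*y^2 - 30*y + 36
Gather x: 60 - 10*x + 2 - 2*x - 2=60 - 12*x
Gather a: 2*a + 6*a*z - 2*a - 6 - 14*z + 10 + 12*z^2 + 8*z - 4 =6*a*z + 12*z^2 - 6*z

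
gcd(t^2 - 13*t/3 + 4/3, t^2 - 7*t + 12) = t - 4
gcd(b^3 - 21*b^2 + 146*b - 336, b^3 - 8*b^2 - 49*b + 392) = b^2 - 15*b + 56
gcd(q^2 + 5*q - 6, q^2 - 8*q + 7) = q - 1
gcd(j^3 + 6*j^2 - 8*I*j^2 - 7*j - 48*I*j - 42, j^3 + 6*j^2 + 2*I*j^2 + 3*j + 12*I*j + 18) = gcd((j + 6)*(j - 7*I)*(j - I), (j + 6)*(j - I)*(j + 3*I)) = j^2 + j*(6 - I) - 6*I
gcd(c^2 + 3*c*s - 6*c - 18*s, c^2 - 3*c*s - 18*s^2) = c + 3*s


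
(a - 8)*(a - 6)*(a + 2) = a^3 - 12*a^2 + 20*a + 96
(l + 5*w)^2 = l^2 + 10*l*w + 25*w^2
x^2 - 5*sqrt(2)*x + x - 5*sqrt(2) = (x + 1)*(x - 5*sqrt(2))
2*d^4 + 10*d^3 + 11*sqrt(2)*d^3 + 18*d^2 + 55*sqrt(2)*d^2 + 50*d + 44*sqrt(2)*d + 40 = (d + 4)*(d + 5*sqrt(2))*(sqrt(2)*d + 1)*(sqrt(2)*d + sqrt(2))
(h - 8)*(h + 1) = h^2 - 7*h - 8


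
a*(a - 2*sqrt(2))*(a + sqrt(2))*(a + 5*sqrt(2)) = a^4 + 4*sqrt(2)*a^3 - 14*a^2 - 20*sqrt(2)*a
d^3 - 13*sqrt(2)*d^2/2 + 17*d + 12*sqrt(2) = (d - 4*sqrt(2))*(d - 3*sqrt(2))*(d + sqrt(2)/2)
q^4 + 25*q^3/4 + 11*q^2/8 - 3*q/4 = q*(q - 1/4)*(q + 1/2)*(q + 6)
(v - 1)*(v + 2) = v^2 + v - 2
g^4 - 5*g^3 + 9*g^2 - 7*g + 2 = (g - 2)*(g - 1)^3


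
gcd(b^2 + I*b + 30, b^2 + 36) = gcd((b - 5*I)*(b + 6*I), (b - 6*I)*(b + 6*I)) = b + 6*I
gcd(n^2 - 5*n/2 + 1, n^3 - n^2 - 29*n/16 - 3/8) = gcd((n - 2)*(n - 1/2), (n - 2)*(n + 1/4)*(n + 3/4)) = n - 2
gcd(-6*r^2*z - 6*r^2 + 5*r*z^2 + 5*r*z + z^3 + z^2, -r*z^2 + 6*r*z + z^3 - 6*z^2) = -r + z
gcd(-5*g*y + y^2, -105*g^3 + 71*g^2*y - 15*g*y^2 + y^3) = -5*g + y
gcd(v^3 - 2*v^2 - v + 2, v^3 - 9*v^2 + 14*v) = v - 2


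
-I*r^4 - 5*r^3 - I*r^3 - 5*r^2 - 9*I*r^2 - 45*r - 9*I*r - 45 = (r - 5*I)*(r - 3*I)*(r + 3*I)*(-I*r - I)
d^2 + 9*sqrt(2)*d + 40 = (d + 4*sqrt(2))*(d + 5*sqrt(2))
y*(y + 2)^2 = y^3 + 4*y^2 + 4*y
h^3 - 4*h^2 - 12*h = h*(h - 6)*(h + 2)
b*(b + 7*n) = b^2 + 7*b*n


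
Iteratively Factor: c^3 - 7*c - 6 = (c + 1)*(c^2 - c - 6) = (c - 3)*(c + 1)*(c + 2)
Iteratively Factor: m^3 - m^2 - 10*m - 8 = (m - 4)*(m^2 + 3*m + 2) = (m - 4)*(m + 1)*(m + 2)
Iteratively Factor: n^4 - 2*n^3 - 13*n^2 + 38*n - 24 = (n - 3)*(n^3 + n^2 - 10*n + 8) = (n - 3)*(n - 2)*(n^2 + 3*n - 4) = (n - 3)*(n - 2)*(n + 4)*(n - 1)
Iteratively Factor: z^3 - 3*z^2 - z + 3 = (z + 1)*(z^2 - 4*z + 3) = (z - 3)*(z + 1)*(z - 1)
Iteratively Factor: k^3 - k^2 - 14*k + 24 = (k - 3)*(k^2 + 2*k - 8) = (k - 3)*(k + 4)*(k - 2)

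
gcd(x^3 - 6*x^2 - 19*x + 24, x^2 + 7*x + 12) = x + 3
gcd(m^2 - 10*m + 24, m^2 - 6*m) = m - 6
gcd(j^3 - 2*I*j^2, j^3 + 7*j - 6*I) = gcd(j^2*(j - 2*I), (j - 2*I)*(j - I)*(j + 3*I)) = j - 2*I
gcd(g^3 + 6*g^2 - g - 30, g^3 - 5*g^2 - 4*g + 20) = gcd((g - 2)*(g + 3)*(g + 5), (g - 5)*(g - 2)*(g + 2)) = g - 2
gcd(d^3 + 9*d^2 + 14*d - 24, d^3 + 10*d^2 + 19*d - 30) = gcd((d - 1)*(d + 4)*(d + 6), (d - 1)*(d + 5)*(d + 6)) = d^2 + 5*d - 6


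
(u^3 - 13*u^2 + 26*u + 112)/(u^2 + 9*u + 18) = (u^3 - 13*u^2 + 26*u + 112)/(u^2 + 9*u + 18)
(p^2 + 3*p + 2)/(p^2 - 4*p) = (p^2 + 3*p + 2)/(p*(p - 4))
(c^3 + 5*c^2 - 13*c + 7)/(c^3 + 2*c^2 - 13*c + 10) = (c^2 + 6*c - 7)/(c^2 + 3*c - 10)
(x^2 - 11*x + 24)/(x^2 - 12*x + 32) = (x - 3)/(x - 4)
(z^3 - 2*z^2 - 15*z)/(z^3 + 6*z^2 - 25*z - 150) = z*(z + 3)/(z^2 + 11*z + 30)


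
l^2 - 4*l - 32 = (l - 8)*(l + 4)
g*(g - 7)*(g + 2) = g^3 - 5*g^2 - 14*g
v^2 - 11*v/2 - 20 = (v - 8)*(v + 5/2)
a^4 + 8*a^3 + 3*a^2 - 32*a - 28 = (a - 2)*(a + 1)*(a + 2)*(a + 7)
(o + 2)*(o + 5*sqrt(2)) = o^2 + 2*o + 5*sqrt(2)*o + 10*sqrt(2)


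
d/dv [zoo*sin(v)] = zoo*cos(v)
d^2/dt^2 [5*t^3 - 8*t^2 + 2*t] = 30*t - 16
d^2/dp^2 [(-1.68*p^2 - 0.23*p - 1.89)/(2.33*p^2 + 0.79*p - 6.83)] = (3.68745800000001*p^3 - 221.975838*p^2 - 42.83472*p - 221.735966)/(12.649337*p^6 + 12.866493*p^5 - 106.875702*p^4 - 74.938847*p^3 + 313.288002*p^2 + 110.557893*p - 318.611987)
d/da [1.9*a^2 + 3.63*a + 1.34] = 3.8*a + 3.63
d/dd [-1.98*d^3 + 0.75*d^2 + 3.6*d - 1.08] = -5.94*d^2 + 1.5*d + 3.6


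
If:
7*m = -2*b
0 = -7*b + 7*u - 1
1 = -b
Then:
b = -1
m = 2/7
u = -6/7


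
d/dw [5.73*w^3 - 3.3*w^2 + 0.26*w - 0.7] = 17.19*w^2 - 6.6*w + 0.26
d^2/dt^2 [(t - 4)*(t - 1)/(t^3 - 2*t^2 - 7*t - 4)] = 2*(t - 5)/(t^4 + 4*t^3 + 6*t^2 + 4*t + 1)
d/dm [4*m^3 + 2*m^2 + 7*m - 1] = 12*m^2 + 4*m + 7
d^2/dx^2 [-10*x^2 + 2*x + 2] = -20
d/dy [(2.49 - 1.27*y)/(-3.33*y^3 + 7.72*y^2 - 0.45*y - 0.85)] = (-8.4582*y^3 + 34.6795*y^2 - 38.4456*y + 2.2)/(11.0889*y^6 - 51.4152*y^5 + 62.5954*y^4 - 1.287*y^3 - 12.9215*y^2 + 0.765*y + 0.7225)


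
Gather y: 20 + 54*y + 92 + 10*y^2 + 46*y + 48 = 10*y^2 + 100*y + 160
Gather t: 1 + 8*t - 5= 8*t - 4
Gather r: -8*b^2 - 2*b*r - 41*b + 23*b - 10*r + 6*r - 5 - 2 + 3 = -8*b^2 - 18*b + r*(-2*b - 4) - 4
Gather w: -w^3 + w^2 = -w^3 + w^2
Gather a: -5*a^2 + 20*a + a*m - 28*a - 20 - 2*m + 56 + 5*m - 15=-5*a^2 + a*(m - 8) + 3*m + 21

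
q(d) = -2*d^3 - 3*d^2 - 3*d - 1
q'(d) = -6*d^2 - 6*d - 3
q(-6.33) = 405.06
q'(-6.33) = -205.43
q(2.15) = -41.19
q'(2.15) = -43.64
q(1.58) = -21.12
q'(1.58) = -27.46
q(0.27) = -2.07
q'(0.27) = -5.06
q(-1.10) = 1.33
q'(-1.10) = -3.66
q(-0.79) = 0.48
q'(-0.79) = -2.00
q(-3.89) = 83.00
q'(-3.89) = -70.45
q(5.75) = -497.66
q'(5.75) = -235.88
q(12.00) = -3925.00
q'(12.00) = -939.00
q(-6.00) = 341.00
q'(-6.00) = -183.00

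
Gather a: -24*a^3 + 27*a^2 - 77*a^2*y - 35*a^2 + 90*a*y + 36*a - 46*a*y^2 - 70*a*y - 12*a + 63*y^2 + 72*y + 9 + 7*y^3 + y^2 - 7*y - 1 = -24*a^3 + a^2*(-77*y - 8) + a*(-46*y^2 + 20*y + 24) + 7*y^3 + 64*y^2 + 65*y + 8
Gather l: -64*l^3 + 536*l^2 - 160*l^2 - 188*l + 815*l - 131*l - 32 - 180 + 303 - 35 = -64*l^3 + 376*l^2 + 496*l + 56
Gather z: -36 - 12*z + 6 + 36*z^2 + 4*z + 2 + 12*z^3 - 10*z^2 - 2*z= 12*z^3 + 26*z^2 - 10*z - 28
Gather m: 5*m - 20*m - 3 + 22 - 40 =-15*m - 21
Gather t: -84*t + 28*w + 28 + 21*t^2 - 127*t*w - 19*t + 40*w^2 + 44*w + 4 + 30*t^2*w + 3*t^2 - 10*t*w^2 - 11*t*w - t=t^2*(30*w + 24) + t*(-10*w^2 - 138*w - 104) + 40*w^2 + 72*w + 32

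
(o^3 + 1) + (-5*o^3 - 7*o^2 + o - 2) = -4*o^3 - 7*o^2 + o - 1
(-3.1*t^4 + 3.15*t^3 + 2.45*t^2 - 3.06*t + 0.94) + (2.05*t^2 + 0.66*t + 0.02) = -3.1*t^4 + 3.15*t^3 + 4.5*t^2 - 2.4*t + 0.96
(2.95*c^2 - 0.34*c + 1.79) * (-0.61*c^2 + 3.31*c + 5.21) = -1.7995*c^4 + 9.9719*c^3 + 13.1522*c^2 + 4.1535*c + 9.3259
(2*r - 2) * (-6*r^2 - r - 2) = -12*r^3 + 10*r^2 - 2*r + 4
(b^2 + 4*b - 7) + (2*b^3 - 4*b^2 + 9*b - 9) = 2*b^3 - 3*b^2 + 13*b - 16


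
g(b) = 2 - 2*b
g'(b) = -2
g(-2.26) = 6.52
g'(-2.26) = -2.00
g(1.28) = -0.56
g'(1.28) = -2.00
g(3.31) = -4.62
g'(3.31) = -2.00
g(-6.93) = 15.86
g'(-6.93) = -2.00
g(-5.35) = 12.70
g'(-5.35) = -2.00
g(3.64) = -5.28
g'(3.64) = -2.00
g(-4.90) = 11.80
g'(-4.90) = -2.00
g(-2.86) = 7.72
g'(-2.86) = -2.00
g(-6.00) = 14.00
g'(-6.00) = -2.00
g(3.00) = -4.00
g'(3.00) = -2.00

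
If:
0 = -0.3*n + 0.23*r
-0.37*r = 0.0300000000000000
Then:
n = -0.06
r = -0.08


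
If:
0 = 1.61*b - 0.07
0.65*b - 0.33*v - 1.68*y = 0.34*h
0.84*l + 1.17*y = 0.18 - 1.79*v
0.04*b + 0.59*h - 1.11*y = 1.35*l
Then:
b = 0.04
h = -5.84470308268826*y - 0.0173471826957497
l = -3.37657393984153*y - 0.00629311655978497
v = 0.930906206406083*y + 0.103511853581128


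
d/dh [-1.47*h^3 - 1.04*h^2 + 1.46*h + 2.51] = -4.41*h^2 - 2.08*h + 1.46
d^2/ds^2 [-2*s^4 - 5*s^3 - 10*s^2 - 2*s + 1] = -24*s^2 - 30*s - 20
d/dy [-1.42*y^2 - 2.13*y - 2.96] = -2.84*y - 2.13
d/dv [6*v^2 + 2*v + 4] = 12*v + 2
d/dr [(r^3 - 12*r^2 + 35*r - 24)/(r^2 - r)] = 1 - 24/r^2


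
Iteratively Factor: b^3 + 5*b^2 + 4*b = (b + 4)*(b^2 + b) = (b + 1)*(b + 4)*(b)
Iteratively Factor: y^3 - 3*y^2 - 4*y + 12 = (y + 2)*(y^2 - 5*y + 6) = (y - 2)*(y + 2)*(y - 3)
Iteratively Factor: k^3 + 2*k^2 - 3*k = (k - 1)*(k^2 + 3*k) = (k - 1)*(k + 3)*(k)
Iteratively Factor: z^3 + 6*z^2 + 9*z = (z + 3)*(z^2 + 3*z) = z*(z + 3)*(z + 3)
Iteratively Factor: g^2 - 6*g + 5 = (g - 1)*(g - 5)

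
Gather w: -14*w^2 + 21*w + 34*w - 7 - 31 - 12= -14*w^2 + 55*w - 50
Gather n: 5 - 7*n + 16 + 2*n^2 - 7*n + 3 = 2*n^2 - 14*n + 24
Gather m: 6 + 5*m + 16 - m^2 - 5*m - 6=16 - m^2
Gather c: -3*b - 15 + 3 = -3*b - 12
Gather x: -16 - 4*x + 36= 20 - 4*x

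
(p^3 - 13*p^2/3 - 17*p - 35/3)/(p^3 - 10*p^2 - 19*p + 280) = (3*p^2 + 8*p + 5)/(3*(p^2 - 3*p - 40))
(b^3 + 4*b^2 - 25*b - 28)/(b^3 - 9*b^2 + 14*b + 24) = (b + 7)/(b - 6)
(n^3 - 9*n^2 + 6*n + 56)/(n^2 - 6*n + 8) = (n^2 - 5*n - 14)/(n - 2)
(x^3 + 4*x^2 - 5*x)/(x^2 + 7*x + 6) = x*(x^2 + 4*x - 5)/(x^2 + 7*x + 6)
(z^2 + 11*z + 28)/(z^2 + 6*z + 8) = (z + 7)/(z + 2)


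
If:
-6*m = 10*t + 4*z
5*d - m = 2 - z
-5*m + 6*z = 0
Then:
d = z/25 + 2/5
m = 6*z/5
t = -28*z/25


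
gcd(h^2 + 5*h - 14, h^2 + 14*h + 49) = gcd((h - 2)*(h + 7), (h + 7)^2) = h + 7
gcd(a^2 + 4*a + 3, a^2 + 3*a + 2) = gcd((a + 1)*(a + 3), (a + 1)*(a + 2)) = a + 1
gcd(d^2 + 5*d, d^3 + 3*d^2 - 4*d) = d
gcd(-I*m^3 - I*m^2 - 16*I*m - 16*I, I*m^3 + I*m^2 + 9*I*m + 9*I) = m + 1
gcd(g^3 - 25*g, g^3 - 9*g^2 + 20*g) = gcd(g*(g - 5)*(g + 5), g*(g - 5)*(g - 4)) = g^2 - 5*g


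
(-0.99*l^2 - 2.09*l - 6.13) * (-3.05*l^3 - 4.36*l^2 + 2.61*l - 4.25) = 3.0195*l^5 + 10.6909*l^4 + 25.225*l^3 + 25.4794*l^2 - 7.1168*l + 26.0525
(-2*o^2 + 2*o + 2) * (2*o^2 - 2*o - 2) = -4*o^4 + 8*o^3 + 4*o^2 - 8*o - 4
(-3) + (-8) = -11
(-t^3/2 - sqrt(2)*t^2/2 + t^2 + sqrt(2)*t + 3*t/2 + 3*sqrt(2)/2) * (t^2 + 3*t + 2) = -t^5/2 - sqrt(2)*t^4/2 - t^4/2 - sqrt(2)*t^3/2 + 7*t^3/2 + 7*sqrt(2)*t^2/2 + 13*t^2/2 + 3*t + 13*sqrt(2)*t/2 + 3*sqrt(2)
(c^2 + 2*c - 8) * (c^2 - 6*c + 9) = c^4 - 4*c^3 - 11*c^2 + 66*c - 72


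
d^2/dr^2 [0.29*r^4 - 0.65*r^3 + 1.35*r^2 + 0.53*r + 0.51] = 3.48*r^2 - 3.9*r + 2.7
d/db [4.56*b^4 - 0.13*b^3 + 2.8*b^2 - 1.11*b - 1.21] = 18.24*b^3 - 0.39*b^2 + 5.6*b - 1.11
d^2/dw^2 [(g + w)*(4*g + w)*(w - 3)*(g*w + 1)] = 8*g^3 + 30*g^2*w - 30*g^2 + 12*g*w^2 - 18*g*w + 10*g + 6*w - 6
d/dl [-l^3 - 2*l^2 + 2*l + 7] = -3*l^2 - 4*l + 2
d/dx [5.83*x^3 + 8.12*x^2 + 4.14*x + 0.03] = 17.49*x^2 + 16.24*x + 4.14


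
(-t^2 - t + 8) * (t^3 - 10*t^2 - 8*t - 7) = -t^5 + 9*t^4 + 26*t^3 - 65*t^2 - 57*t - 56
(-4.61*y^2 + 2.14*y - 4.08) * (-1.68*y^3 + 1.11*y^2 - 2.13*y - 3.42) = 7.7448*y^5 - 8.7123*y^4 + 19.0491*y^3 + 6.6792*y^2 + 1.3716*y + 13.9536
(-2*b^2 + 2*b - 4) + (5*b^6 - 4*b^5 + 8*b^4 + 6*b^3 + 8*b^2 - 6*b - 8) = 5*b^6 - 4*b^5 + 8*b^4 + 6*b^3 + 6*b^2 - 4*b - 12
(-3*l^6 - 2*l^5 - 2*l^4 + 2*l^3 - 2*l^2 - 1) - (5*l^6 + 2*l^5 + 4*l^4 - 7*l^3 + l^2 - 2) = -8*l^6 - 4*l^5 - 6*l^4 + 9*l^3 - 3*l^2 + 1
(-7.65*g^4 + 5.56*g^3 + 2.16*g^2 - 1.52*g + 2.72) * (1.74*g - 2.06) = -13.311*g^5 + 25.4334*g^4 - 7.6952*g^3 - 7.0944*g^2 + 7.864*g - 5.6032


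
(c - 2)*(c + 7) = c^2 + 5*c - 14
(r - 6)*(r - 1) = r^2 - 7*r + 6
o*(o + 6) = o^2 + 6*o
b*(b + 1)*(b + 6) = b^3 + 7*b^2 + 6*b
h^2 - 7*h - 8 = (h - 8)*(h + 1)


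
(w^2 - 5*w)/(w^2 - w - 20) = w/(w + 4)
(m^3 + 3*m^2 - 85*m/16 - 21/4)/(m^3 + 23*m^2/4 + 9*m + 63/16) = (4*m^2 + 9*m - 28)/(4*m^2 + 20*m + 21)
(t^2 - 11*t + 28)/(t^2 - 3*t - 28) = (t - 4)/(t + 4)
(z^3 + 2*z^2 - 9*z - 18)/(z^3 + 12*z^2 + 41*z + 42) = (z - 3)/(z + 7)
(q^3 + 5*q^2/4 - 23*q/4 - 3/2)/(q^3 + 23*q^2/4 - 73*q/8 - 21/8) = 2*(q^2 + q - 6)/(2*q^2 + 11*q - 21)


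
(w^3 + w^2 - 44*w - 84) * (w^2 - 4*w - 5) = w^5 - 3*w^4 - 53*w^3 + 87*w^2 + 556*w + 420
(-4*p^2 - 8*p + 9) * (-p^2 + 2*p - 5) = 4*p^4 - 5*p^2 + 58*p - 45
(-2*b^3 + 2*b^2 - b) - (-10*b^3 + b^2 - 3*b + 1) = 8*b^3 + b^2 + 2*b - 1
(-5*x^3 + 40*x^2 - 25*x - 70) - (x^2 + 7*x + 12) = -5*x^3 + 39*x^2 - 32*x - 82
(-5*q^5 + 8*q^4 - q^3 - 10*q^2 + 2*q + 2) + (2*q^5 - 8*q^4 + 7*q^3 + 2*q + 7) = -3*q^5 + 6*q^3 - 10*q^2 + 4*q + 9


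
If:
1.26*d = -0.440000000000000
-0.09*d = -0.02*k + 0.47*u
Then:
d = -0.35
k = 23.5*u - 1.57142857142857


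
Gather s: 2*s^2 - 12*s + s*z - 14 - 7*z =2*s^2 + s*(z - 12) - 7*z - 14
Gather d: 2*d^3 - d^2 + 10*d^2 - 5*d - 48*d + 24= 2*d^3 + 9*d^2 - 53*d + 24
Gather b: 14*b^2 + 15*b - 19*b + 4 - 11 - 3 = 14*b^2 - 4*b - 10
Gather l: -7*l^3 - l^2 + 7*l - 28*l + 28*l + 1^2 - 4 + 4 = -7*l^3 - l^2 + 7*l + 1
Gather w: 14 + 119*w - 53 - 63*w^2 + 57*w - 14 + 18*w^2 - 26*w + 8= -45*w^2 + 150*w - 45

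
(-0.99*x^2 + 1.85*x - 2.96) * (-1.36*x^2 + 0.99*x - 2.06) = 1.3464*x^4 - 3.4961*x^3 + 7.8965*x^2 - 6.7414*x + 6.0976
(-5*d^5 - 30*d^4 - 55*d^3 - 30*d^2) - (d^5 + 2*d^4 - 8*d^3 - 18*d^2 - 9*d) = -6*d^5 - 32*d^4 - 47*d^3 - 12*d^2 + 9*d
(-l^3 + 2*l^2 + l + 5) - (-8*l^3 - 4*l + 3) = 7*l^3 + 2*l^2 + 5*l + 2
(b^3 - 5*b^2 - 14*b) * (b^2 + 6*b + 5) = b^5 + b^4 - 39*b^3 - 109*b^2 - 70*b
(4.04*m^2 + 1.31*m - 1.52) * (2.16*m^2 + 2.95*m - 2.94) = 8.7264*m^4 + 14.7476*m^3 - 11.2963*m^2 - 8.3354*m + 4.4688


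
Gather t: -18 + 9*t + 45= 9*t + 27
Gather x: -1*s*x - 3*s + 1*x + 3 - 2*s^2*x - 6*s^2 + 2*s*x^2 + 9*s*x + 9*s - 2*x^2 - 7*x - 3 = -6*s^2 + 6*s + x^2*(2*s - 2) + x*(-2*s^2 + 8*s - 6)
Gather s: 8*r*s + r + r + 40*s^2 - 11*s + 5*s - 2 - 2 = 2*r + 40*s^2 + s*(8*r - 6) - 4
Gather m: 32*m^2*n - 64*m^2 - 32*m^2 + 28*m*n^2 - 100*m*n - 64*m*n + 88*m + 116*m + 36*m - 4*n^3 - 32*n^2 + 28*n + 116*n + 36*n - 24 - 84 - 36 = m^2*(32*n - 96) + m*(28*n^2 - 164*n + 240) - 4*n^3 - 32*n^2 + 180*n - 144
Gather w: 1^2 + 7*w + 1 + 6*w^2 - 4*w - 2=6*w^2 + 3*w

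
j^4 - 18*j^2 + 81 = (j - 3)^2*(j + 3)^2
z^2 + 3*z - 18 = (z - 3)*(z + 6)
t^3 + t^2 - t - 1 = (t - 1)*(t + 1)^2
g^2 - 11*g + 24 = (g - 8)*(g - 3)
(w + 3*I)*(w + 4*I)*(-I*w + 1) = -I*w^3 + 8*w^2 + 19*I*w - 12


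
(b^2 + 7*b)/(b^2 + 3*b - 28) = b/(b - 4)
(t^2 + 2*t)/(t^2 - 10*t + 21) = t*(t + 2)/(t^2 - 10*t + 21)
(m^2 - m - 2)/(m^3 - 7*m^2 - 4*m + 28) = (m + 1)/(m^2 - 5*m - 14)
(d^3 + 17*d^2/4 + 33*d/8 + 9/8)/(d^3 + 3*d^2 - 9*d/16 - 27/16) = 2*(2*d + 1)/(4*d - 3)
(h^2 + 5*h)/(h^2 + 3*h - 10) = h/(h - 2)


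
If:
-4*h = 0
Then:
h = 0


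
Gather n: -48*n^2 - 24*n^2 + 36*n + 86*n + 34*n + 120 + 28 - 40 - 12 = -72*n^2 + 156*n + 96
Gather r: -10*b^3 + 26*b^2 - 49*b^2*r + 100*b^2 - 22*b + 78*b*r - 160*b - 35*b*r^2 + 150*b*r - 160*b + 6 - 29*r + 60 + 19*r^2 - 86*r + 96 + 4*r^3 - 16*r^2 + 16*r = -10*b^3 + 126*b^2 - 342*b + 4*r^3 + r^2*(3 - 35*b) + r*(-49*b^2 + 228*b - 99) + 162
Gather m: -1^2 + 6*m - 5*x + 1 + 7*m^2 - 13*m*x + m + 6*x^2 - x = 7*m^2 + m*(7 - 13*x) + 6*x^2 - 6*x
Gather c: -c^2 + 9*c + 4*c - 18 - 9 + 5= -c^2 + 13*c - 22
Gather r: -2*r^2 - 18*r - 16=-2*r^2 - 18*r - 16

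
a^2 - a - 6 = (a - 3)*(a + 2)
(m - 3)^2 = m^2 - 6*m + 9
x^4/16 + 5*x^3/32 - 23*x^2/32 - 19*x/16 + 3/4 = (x/4 + 1/2)*(x/4 + 1)*(x - 3)*(x - 1/2)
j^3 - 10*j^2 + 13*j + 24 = (j - 8)*(j - 3)*(j + 1)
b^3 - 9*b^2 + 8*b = b*(b - 8)*(b - 1)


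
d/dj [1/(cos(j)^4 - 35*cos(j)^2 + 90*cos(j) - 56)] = 2*(2*cos(j)^3 - 35*cos(j) + 45)*sin(j)/(cos(j)^4 - 35*cos(j)^2 + 90*cos(j) - 56)^2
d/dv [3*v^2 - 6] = 6*v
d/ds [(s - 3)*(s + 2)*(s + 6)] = 3*s^2 + 10*s - 12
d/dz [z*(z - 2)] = 2*z - 2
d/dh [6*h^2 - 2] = 12*h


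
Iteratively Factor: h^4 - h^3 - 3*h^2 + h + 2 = (h - 2)*(h^3 + h^2 - h - 1) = (h - 2)*(h - 1)*(h^2 + 2*h + 1) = (h - 2)*(h - 1)*(h + 1)*(h + 1)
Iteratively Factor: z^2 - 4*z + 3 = (z - 3)*(z - 1)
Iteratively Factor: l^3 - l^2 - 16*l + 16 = (l - 1)*(l^2 - 16) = (l - 4)*(l - 1)*(l + 4)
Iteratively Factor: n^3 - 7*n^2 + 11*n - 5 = (n - 5)*(n^2 - 2*n + 1) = (n - 5)*(n - 1)*(n - 1)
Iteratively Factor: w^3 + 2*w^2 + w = (w + 1)*(w^2 + w) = w*(w + 1)*(w + 1)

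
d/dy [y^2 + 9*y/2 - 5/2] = 2*y + 9/2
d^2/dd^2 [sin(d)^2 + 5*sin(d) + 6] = -5*sin(d) + 2*cos(2*d)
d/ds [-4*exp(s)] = -4*exp(s)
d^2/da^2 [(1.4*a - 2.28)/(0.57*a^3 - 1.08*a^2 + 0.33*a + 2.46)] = (2.72916*a^5 - 14.060304*a^4 + 25.196328*a^3 - 42.08652*a^2 + 46.374768*a - 14.884632)/(0.185193*a^9 - 1.052676*a^8 + 2.316195*a^7 - 0.0808380000000006*a^6 - 7.745301*a^5 + 11.031552*a^4 + 5.123709*a^3 - 18.803502*a^2 + 5.991084*a + 14.886936)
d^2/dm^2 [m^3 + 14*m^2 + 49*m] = 6*m + 28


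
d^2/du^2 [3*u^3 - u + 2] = 18*u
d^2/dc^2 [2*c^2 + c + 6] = 4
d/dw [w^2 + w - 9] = 2*w + 1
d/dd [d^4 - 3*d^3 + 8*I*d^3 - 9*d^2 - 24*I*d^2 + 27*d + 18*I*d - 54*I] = 4*d^3 + d^2*(-9 + 24*I) + d*(-18 - 48*I) + 27 + 18*I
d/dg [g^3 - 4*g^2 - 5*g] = 3*g^2 - 8*g - 5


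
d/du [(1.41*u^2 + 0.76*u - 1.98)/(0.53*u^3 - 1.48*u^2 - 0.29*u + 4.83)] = (-0.7473*u^4 - 0.8056*u^3 + 3.8641*u^2 + 7.7598*u + 3.0966)/(0.2809*u^6 - 1.5688*u^5 + 1.883*u^4 + 5.9782*u^3 - 14.2127*u^2 - 2.8014*u + 23.3289)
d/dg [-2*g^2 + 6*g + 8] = 6 - 4*g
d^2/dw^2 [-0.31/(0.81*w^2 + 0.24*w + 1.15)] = (0.406782*w^2 + 0.120528*w - 0.31*(1.62*w + 0.24)*(3.24*w + 0.48) + 0.57753)/(0.81*w^2 + 0.24*w + 1.15)^3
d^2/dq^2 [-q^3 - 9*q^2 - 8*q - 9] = -6*q - 18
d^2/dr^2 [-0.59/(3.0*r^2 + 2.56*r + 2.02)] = (10.62*r^2 + 9.0624*r - 0.59*(6.0*r + 2.56)*(12.0*r + 5.12) + 7.1508)/(3.0*r^2 + 2.56*r + 2.02)^3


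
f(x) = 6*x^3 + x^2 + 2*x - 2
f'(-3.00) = 158.00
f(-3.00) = -161.00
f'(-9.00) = 1442.00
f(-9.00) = -4313.00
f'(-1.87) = 61.20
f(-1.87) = -41.48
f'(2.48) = 117.67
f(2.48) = 100.63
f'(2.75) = 143.62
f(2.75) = 135.84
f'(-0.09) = 1.97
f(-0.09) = -2.18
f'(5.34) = 525.96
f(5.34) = 950.84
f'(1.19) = 29.87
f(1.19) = 11.91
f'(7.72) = 1090.21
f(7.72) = 2833.64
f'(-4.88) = 420.90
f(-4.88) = -685.23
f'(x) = 18*x^2 + 2*x + 2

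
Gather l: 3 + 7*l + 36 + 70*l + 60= 77*l + 99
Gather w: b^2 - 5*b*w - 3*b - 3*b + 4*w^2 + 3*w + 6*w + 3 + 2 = b^2 - 6*b + 4*w^2 + w*(9 - 5*b) + 5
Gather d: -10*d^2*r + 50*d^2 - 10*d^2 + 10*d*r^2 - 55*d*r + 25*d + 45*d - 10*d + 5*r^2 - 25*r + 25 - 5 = d^2*(40 - 10*r) + d*(10*r^2 - 55*r + 60) + 5*r^2 - 25*r + 20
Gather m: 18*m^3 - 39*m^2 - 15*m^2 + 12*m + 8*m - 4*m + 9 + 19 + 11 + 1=18*m^3 - 54*m^2 + 16*m + 40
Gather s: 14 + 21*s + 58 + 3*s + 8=24*s + 80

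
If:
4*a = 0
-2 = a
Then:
No Solution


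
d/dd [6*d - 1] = 6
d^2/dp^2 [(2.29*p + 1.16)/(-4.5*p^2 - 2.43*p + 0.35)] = (-(2.29*p + 1.16)*(9.0*p + 2.43)*(18.0*p + 4.86) + (61.83*p + 21.5694)*(4.5*p^2 + 2.43*p - 0.35))/(4.5*p^2 + 2.43*p - 0.35)^3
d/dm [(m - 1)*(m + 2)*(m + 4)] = 3*m^2 + 10*m + 2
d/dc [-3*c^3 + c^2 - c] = -9*c^2 + 2*c - 1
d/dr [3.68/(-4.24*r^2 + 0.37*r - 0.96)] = (31.2064*r - 1.3616)/(4.24*r^2 - 0.37*r + 0.96)^2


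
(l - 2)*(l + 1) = l^2 - l - 2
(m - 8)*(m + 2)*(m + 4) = m^3 - 2*m^2 - 40*m - 64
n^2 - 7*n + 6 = (n - 6)*(n - 1)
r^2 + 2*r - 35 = (r - 5)*(r + 7)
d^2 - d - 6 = (d - 3)*(d + 2)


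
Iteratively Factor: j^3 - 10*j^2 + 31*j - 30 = (j - 2)*(j^2 - 8*j + 15) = (j - 5)*(j - 2)*(j - 3)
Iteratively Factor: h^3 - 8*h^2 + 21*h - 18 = (h - 3)*(h^2 - 5*h + 6) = (h - 3)*(h - 2)*(h - 3)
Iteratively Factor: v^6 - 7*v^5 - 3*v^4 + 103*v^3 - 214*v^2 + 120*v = (v)*(v^5 - 7*v^4 - 3*v^3 + 103*v^2 - 214*v + 120) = v*(v - 2)*(v^4 - 5*v^3 - 13*v^2 + 77*v - 60) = v*(v - 2)*(v + 4)*(v^3 - 9*v^2 + 23*v - 15) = v*(v - 5)*(v - 2)*(v + 4)*(v^2 - 4*v + 3) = v*(v - 5)*(v - 3)*(v - 2)*(v + 4)*(v - 1)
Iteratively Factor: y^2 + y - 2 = (y - 1)*(y + 2)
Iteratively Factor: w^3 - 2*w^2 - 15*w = (w)*(w^2 - 2*w - 15) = w*(w - 5)*(w + 3)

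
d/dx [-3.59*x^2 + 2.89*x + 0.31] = 2.89 - 7.18*x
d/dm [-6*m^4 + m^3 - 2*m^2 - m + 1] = -24*m^3 + 3*m^2 - 4*m - 1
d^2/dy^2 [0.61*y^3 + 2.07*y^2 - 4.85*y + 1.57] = 3.66*y + 4.14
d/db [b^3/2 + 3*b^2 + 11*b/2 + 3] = 3*b^2/2 + 6*b + 11/2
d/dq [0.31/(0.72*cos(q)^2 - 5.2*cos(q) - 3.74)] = (0.4464*cos(q) - 1.612)*sin(q)/(-0.72*cos(q)^2 + 5.2*cos(q) + 3.74)^2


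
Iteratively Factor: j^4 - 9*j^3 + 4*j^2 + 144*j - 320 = (j - 5)*(j^3 - 4*j^2 - 16*j + 64) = (j - 5)*(j - 4)*(j^2 - 16) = (j - 5)*(j - 4)*(j + 4)*(j - 4)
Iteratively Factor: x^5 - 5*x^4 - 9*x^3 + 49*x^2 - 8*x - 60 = (x - 2)*(x^4 - 3*x^3 - 15*x^2 + 19*x + 30) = (x - 2)^2*(x^3 - x^2 - 17*x - 15) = (x - 2)^2*(x + 3)*(x^2 - 4*x - 5) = (x - 2)^2*(x + 1)*(x + 3)*(x - 5)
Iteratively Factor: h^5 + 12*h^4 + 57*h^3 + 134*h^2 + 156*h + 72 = (h + 3)*(h^4 + 9*h^3 + 30*h^2 + 44*h + 24) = (h + 2)*(h + 3)*(h^3 + 7*h^2 + 16*h + 12) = (h + 2)^2*(h + 3)*(h^2 + 5*h + 6) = (h + 2)^3*(h + 3)*(h + 3)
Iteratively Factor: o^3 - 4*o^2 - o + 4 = (o - 4)*(o^2 - 1) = (o - 4)*(o + 1)*(o - 1)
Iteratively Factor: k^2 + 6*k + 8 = (k + 4)*(k + 2)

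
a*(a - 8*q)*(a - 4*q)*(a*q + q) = a^4*q - 12*a^3*q^2 + a^3*q + 32*a^2*q^3 - 12*a^2*q^2 + 32*a*q^3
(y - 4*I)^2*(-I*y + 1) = -I*y^3 - 7*y^2 + 8*I*y - 16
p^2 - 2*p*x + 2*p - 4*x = (p + 2)*(p - 2*x)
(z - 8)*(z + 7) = z^2 - z - 56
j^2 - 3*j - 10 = (j - 5)*(j + 2)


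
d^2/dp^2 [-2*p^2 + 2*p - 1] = -4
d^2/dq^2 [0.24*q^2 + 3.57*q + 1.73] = 0.480000000000000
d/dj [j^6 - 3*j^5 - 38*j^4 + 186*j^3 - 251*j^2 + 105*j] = 6*j^5 - 15*j^4 - 152*j^3 + 558*j^2 - 502*j + 105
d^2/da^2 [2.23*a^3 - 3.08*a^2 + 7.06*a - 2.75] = 13.38*a - 6.16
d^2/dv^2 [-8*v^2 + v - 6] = -16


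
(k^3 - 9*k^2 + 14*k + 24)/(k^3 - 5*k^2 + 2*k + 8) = (k - 6)/(k - 2)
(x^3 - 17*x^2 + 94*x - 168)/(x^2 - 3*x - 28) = (x^2 - 10*x + 24)/(x + 4)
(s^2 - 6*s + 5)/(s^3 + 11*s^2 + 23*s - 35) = (s - 5)/(s^2 + 12*s + 35)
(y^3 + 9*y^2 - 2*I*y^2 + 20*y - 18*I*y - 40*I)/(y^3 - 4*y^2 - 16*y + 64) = (y^2 + y*(5 - 2*I) - 10*I)/(y^2 - 8*y + 16)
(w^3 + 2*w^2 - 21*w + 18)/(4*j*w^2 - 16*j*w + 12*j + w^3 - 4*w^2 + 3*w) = (w + 6)/(4*j + w)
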